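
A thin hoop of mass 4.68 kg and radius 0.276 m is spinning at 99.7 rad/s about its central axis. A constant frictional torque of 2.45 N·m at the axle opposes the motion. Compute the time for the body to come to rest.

I = MR² = (4.68)(0.276)² = 0.3565 kg·m².
The net torque has magnitude 2.45 N·m, opposing ω.
|α| = τ/I = 2.450/0.3565 = 6.872 rad/s² (deceleration).
0 = ω₀ − |α|t ⇒ t = ω₀/|α| = 99.7/6.872 = 14.51 s.

t ≈ 14.5 s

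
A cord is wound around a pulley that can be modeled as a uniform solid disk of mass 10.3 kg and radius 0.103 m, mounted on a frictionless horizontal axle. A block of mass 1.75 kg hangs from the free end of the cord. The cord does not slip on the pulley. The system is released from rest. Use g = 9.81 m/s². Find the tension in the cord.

I = ½MR² = (1/2)(10.3)(0.103)² = 0.05464 kg·m².
Block: mg − T = ma. Pulley: TR = Iα. No-slip: a = αR, so T = (I/R²)a = 5.150·a.
Then mg = (m + 5.150)a, so a = (1.75)(9.81)/(1.75 + 5.150) = 2.488 m/s².
T = 5.150·a = 12.81 N.

T ≈ 12.8 N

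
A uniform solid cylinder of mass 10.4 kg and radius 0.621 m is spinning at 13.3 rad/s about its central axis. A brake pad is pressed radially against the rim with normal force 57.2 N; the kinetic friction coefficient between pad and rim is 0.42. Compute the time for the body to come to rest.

t ≈ 1.79 s

I = ½MR² = (1/2)(10.4)(0.621)² = 2.005 kg·m².
Friction force f = μN = (0.42)(57.2) = 24.02 N at the rim; torque magnitude τ = fR = 14.92 N·m, opposing ω.
|α| = τ/I = 14.92/2.005 = 7.440 rad/s² (deceleration).
0 = ω₀ − |α|t ⇒ t = ω₀/|α| = 13.3/7.440 = 1.788 s.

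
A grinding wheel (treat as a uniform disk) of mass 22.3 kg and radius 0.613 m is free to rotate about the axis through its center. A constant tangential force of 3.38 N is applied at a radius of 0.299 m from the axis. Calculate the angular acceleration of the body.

α ≈ 0.241 rad/s²

I = ½MR² = (1/2)(22.3)(0.613)² = 4.190 kg·m².
τ = F·r = (3.38)(0.299) = 1.011 N·m.
From τ = Iα: α = 1.011/4.190 = 0.2412 rad/s².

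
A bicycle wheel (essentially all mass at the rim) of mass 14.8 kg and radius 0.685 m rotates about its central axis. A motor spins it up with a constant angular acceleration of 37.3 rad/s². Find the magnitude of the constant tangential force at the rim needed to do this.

F ≈ 378 N

I = MR² = (14.8)(0.685)² = 6.945 kg·m².
The required torque is τ = Iα = (6.945)(37.30) = 259.0 N·m.
A tangential force at the rim gives τ = FR, so F = τ/R = 259.0/0.685 = 378.1 N.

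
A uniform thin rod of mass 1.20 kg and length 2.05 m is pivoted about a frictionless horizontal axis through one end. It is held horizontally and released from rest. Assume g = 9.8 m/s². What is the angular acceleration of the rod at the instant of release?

About the pivot, I = (1/3)ML² = (1/3)(1.20)(2.05)² = 1.681 kg·m².
The weight acts at the center, a distance L/2 = 1.025 m from the pivot; τ = Mg(L/2) = 12.05 N·m.
α = τ/I = 12.05/1.681 = 7.171 rad/s².
(Equivalently α = (3g/(2L)) = 7.171 rad/s².)

α ≈ 7.17 rad/s²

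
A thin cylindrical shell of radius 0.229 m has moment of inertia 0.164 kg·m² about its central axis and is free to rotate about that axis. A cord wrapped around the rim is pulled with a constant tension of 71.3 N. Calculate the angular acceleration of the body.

τ = F R = (71.3)(0.229) = 16.33 N·m.
From τ = Iα: α = 16.33/0.1640 = 99.56 rad/s².

α ≈ 99.6 rad/s²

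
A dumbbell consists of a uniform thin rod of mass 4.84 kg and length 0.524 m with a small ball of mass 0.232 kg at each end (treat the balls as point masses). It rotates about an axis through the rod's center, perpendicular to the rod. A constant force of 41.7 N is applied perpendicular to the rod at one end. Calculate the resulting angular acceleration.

I_rod = (1/12)ML² = (1/12)(4.84)(0.524)² = 0.1107 kg·m².
I_balls = 2·m·(L/2)² = 2(0.232)(0.2620)² = 0.03185 kg·m².
Total I = 0.1426 kg·m².
τ = F·(L/2) = (41.7)(0.262) = 10.93 N·m.
α = τ/I = 10.93/0.1426 = 76.62 rad/s².

α ≈ 76.6 rad/s²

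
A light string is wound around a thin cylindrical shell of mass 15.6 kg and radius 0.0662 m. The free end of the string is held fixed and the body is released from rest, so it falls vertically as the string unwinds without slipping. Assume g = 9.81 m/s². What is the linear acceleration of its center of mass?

Translation: Mg − T = Ma. Rotation about the center: TR = Iα with I = MR².
With a = αR: T = (I/R²)a = M a, so Mg = (1 + 1.000)Ma.
a = g/(1 + 1.000) = 9.81/2.000 = 4.905 m/s².

a ≈ 4.91 m/s²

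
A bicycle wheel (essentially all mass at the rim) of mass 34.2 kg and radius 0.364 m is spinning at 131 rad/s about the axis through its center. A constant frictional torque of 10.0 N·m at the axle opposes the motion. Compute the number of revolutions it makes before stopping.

≈ 619 revolutions

I = MR² = (34.2)(0.364)² = 4.531 kg·m².
The net torque has magnitude 10.0 N·m, opposing ω.
|α| = τ/I = 10.00/4.531 = 2.207 rad/s² (deceleration).
ω² = ω₀² − 2|α|θ with ω = 0 ⇒ θ = ω₀²/(2|α|) = 3888 rad = 618.8 rev.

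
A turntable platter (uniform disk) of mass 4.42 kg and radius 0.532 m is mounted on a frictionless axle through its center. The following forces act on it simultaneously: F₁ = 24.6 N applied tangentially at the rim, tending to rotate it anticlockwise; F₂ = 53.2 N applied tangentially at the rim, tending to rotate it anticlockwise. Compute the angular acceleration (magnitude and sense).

α ≈ 66.2 rad/s², anticlockwise

I = ½MR² = (1/2)(4.42)(0.532)² = 0.6255 kg·m².
Taking anticlockwise as positive: τ₁ = +(24.6)(0.532) = +13.09 N·m; τ₂ = +(53.2)(0.532) = +28.30 N·m.
Net torque τ = 41.39 N·m.
α = τ/I = 41.39/0.6255 = 66.17 rad/s².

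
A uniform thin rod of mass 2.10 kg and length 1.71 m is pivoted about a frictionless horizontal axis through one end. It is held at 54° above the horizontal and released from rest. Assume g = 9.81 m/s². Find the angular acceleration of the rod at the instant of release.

α ≈ 5.06 rad/s²

About the pivot, I = (1/3)ML² = (1/3)(2.10)(1.71)² = 2.047 kg·m².
The weight acts at the center, a distance L/2 = 0.8550 m from the pivot; τ = Mg(L/2) cos 54° = 10.35 N·m.
α = τ/I = 10.35/2.047 = 5.058 rad/s².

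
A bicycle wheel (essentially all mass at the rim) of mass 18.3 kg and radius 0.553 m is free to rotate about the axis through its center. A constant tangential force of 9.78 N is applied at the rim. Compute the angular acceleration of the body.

I = MR² = (18.3)(0.553)² = 5.596 kg·m².
τ = F R = (9.78)(0.553) = 5.408 N·m.
From τ = Iα: α = 5.408/5.596 = 0.9664 rad/s².

α ≈ 0.966 rad/s²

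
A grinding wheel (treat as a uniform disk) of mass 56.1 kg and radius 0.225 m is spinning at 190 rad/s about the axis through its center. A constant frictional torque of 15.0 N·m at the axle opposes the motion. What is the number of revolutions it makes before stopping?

I = ½MR² = (1/2)(56.1)(0.225)² = 1.420 kg·m².
The net torque has magnitude 15.0 N·m, opposing ω.
|α| = τ/I = 15.00/1.420 = 10.56 rad/s² (deceleration).
ω² = ω₀² − 2|α|θ with ω = 0 ⇒ θ = ω₀²/(2|α|) = 1709 rad = 272.0 rev.

≈ 272 revolutions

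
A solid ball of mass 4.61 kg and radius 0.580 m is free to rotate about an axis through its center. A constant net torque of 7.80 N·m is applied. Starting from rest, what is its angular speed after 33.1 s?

I = (2/5)MR² = (2/5)(4.61)(0.580)² = 0.6203 kg·m².
α = τ/I = 7.80/0.6203 = 12.57 rad/s².
ω = ω₀ + αt = 0 + (12.57)(33.1) = 416.2 rad/s.

ω ≈ 416 rad/s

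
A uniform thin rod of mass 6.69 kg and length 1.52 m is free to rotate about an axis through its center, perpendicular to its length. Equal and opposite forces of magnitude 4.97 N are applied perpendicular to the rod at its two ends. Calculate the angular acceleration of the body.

I = (1/12)ML² = (1/12)(6.69)(1.52)² = 1.288 kg·m².
The couple gives τ = F·(L/2) + F·(L/2) = F L = (4.97)(1.52) = 7.554 N·m.
From τ = Iα: α = 7.554/1.288 = 5.865 rad/s².

α ≈ 5.86 rad/s²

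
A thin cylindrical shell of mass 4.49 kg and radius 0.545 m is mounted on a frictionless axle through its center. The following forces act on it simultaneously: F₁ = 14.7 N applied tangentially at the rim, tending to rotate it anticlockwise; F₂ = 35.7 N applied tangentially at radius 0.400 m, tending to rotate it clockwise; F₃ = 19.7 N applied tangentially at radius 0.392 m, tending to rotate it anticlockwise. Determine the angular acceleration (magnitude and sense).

I = MR² = (4.49)(0.545)² = 1.334 kg·m².
Taking anticlockwise as positive: τ₁ = +(14.7)(0.545) = +8.011 N·m; τ₂ = −(35.7)(0.400) = −14.28 N·m; τ₃ = +(19.7)(0.392) = +7.722 N·m.
Net torque τ = 1.454 N·m.
α = τ/I = 1.454/1.334 = 1.090 rad/s².

α ≈ 1.09 rad/s², anticlockwise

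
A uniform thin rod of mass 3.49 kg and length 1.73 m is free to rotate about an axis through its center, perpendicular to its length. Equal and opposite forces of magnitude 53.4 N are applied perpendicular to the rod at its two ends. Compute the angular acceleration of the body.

I = (1/12)ML² = (1/12)(3.49)(1.73)² = 0.8704 kg·m².
The couple gives τ = F·(L/2) + F·(L/2) = F L = (53.4)(1.73) = 92.38 N·m.
From τ = Iα: α = 92.38/0.8704 = 106.1 rad/s².

α ≈ 106 rad/s²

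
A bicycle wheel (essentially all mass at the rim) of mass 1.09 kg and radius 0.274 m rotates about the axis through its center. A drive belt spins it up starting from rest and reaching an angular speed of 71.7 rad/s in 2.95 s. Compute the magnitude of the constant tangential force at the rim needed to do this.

F ≈ 7.26 N

I = MR² = (1.09)(0.274)² = 0.08183 kg·m².
α = Δω/Δt = (71.7 − 0)/2.95 = 24.31 rad/s².
The required torque is τ = Iα = (0.08183)(24.31) = 1.989 N·m.
A tangential force at the rim gives τ = FR, so F = τ/R = 1.989/0.274 = 7.259 N.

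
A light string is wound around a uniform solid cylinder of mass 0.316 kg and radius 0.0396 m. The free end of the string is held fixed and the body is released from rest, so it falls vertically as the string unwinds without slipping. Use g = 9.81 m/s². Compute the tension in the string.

Translation: Mg − T = Ma. Rotation about the center: TR = Iα with I = ½MR².
With a = αR: T = (I/R²)a = (1/2)M a, so Mg = (1 + 0.5000)Ma.
a = g/(1 + 0.5000) = 9.81/1.500 = 6.540 m/s².
T = 0.5000·M·a = (0.5000)(0.316)(6.540) = 1.033 N.

T ≈ 1.03 N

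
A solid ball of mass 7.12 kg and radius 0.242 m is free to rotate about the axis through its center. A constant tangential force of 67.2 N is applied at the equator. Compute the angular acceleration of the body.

I = (2/5)MR² = (2/5)(7.12)(0.242)² = 0.1668 kg·m².
τ = F R = (67.2)(0.242) = 16.26 N·m.
From τ = Iα: α = 16.26/0.1668 = 97.50 rad/s².

α ≈ 97.5 rad/s²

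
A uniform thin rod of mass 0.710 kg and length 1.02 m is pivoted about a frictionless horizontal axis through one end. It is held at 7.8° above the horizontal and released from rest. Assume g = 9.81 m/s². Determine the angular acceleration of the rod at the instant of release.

α ≈ 14.3 rad/s²

About the pivot, I = (1/3)ML² = (1/3)(0.710)(1.02)² = 0.2462 kg·m².
The weight acts at the center, a distance L/2 = 0.5100 m from the pivot; τ = Mg(L/2) cos 7.8° = 3.519 N·m.
α = τ/I = 3.519/0.2462 = 14.29 rad/s².
(Equivalently α = (3g/(2L)) cos 7.8° = 14.29 rad/s².)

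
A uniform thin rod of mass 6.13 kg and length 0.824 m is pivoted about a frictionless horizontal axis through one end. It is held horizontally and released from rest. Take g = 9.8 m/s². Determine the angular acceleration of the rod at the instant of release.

About the pivot, I = (1/3)ML² = (1/3)(6.13)(0.824)² = 1.387 kg·m².
The weight acts at the center, a distance L/2 = 0.4120 m from the pivot; τ = Mg(L/2) = 24.75 N·m.
α = τ/I = 24.75/1.387 = 17.84 rad/s².

α ≈ 17.8 rad/s²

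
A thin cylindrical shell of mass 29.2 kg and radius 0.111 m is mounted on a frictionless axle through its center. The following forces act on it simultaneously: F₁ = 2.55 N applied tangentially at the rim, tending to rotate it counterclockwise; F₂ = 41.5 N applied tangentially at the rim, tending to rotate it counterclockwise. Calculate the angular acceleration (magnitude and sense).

α ≈ 13.6 rad/s², counterclockwise

I = MR² = (29.2)(0.111)² = 0.3598 kg·m².
Taking counterclockwise as positive: τ₁ = +(2.55)(0.111) = +0.2830 N·m; τ₂ = +(41.5)(0.111) = +4.607 N·m.
Net torque τ = 4.890 N·m.
α = τ/I = 4.890/0.3598 = 13.59 rad/s².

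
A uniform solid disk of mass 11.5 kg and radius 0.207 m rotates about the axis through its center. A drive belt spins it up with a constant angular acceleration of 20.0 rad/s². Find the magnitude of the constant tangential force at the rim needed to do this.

F ≈ 23.8 N

I = ½MR² = (1/2)(11.5)(0.207)² = 0.2464 kg·m².
The required torque is τ = Iα = (0.2464)(20.00) = 4.928 N·m.
A tangential force at the rim gives τ = FR, so F = τ/R = 4.928/0.207 = 23.80 N.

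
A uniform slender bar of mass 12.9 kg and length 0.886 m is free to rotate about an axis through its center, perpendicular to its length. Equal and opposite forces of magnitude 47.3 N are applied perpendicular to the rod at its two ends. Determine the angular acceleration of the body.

α ≈ 49.7 rad/s²

I = (1/12)ML² = (1/12)(12.9)(0.886)² = 0.8439 kg·m².
The couple gives τ = F·(L/2) + F·(L/2) = F L = (47.3)(0.886) = 41.91 N·m.
From τ = Iα: α = 41.91/0.8439 = 49.66 rad/s².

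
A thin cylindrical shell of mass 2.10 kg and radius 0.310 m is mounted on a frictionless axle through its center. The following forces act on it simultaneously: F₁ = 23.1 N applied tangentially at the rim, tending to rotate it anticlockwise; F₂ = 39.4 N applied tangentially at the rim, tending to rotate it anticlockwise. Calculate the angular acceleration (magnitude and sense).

α ≈ 96.0 rad/s², anticlockwise

I = MR² = (2.10)(0.310)² = 0.2018 kg·m².
Taking anticlockwise as positive: τ₁ = +(23.1)(0.310) = +7.161 N·m; τ₂ = +(39.4)(0.310) = +12.21 N·m.
Net torque τ = 19.38 N·m.
α = τ/I = 19.38/0.2018 = 96.01 rad/s².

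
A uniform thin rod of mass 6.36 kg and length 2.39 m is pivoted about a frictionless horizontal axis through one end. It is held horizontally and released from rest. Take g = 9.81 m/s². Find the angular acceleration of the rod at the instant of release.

About the pivot, I = (1/3)ML² = (1/3)(6.36)(2.39)² = 12.11 kg·m².
The weight acts at the center, a distance L/2 = 1.195 m from the pivot; τ = Mg(L/2) = 74.56 N·m.
α = τ/I = 74.56/12.11 = 6.157 rad/s².

α ≈ 6.16 rad/s²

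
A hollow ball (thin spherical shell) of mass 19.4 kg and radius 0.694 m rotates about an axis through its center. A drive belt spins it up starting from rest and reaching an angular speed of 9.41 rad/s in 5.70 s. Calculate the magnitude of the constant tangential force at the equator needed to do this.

I = (2/3)MR² = (2/3)(19.4)(0.694)² = 6.229 kg·m².
α = Δω/Δt = (9.41 − 0)/5.70 = 1.651 rad/s².
The required torque is τ = Iα = (6.229)(1.651) = 10.28 N·m.
A tangential force at the equator gives τ = FR, so F = τ/R = 10.28/0.694 = 14.82 N.

F ≈ 14.8 N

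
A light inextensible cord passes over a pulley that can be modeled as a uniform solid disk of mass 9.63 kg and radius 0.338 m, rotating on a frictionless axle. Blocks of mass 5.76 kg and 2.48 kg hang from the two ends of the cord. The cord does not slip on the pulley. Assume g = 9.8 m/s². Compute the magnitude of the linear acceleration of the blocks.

I = ½MR² = (1/2)(9.63)(0.338)² = 0.5501 kg·m².
Heavier block: m₁g − T₁ = m₁a. Lighter block: T₂ − m₂g = m₂a.
Pulley: (T₁ − T₂)R = Iα = I(a/R), so T₁ − T₂ = (I/R²)a = (1/2)M_p a = 4.815·a.
Adding the three: (m₁ − m₂)g = (m₁ + m₂ + 4.815)a, so a = (5.76 − 2.48)(9.8)/(5.76 + 2.48 + 4.815) = 2.462 m/s².

a ≈ 2.46 m/s²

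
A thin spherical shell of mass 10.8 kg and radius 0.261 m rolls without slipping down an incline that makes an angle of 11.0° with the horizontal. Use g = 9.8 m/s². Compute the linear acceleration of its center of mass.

a ≈ 1.12 m/s²

Translation along the incline: Mg sinθ − f = Ma.
Rotation about the center: fR = Iα with I = (2/3)MR². No-slip gives a = αR, so f = (I/R²)a = (2/3)M a.
Substituting: Mg sinθ = (1 + 0.6667)Ma, so a = g sinθ/(1 + 0.6667) = (9.8) sin 11.0° / 1.667 = 1.122 m/s².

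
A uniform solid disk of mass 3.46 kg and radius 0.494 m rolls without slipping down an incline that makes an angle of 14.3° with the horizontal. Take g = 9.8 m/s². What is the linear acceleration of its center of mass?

Translation along the incline: Mg sinθ − f = Ma.
Rotation about the center: fR = Iα with I = ½MR². No-slip gives a = αR, so f = (I/R²)a = (1/2)M a.
Substituting: Mg sinθ = (1 + 0.5000)Ma, so a = g sinθ/(1 + 0.5000) = (9.8) sin 14.3° / 1.500 = 1.614 m/s².

a ≈ 1.61 m/s²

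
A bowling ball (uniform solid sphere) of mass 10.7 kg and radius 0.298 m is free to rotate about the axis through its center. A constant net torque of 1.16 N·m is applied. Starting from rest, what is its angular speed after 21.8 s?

ω ≈ 66.5 rad/s

I = (2/5)MR² = (2/5)(10.7)(0.298)² = 0.3801 kg·m².
α = τ/I = 1.16/0.3801 = 3.052 rad/s².
ω = ω₀ + αt = 0 + (3.052)(21.8) = 66.53 rad/s.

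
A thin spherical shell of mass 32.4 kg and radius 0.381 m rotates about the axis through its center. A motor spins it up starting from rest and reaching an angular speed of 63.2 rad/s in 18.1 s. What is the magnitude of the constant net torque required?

I = (2/3)MR² = (2/3)(32.4)(0.381)² = 3.135 kg·m².
α = Δω/Δt = (63.2 − 0)/18.1 = 3.492 rad/s².
τ = Iα = (3.135)(3.492) = 10.95 N·m.

τ ≈ 10.9 N·m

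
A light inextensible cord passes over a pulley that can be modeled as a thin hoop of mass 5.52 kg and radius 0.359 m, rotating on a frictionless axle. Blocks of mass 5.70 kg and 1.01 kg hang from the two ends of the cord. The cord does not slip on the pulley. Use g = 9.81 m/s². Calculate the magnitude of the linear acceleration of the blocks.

a ≈ 3.76 m/s²

I = MR² = (5.52)(0.359)² = 0.7114 kg·m².
Heavier block: m₁g − T₁ = m₁a. Lighter block: T₂ − m₂g = m₂a.
Pulley: (T₁ − T₂)R = Iα = I(a/R), so T₁ − T₂ = (I/R²)a = 1·M_p a = 5.520·a.
Adding the three: (m₁ − m₂)g = (m₁ + m₂ + 5.520)a, so a = (5.70 − 1.01)(9.81)/(5.70 + 1.01 + 5.520) = 3.762 m/s².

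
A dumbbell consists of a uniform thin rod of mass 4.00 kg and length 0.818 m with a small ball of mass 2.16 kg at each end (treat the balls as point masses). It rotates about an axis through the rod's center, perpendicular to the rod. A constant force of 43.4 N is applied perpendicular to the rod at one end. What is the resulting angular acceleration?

I_rod = (1/12)ML² = (1/12)(4.00)(0.818)² = 0.2230 kg·m².
I_balls = 2·m·(L/2)² = 2(2.16)(0.4090)² = 0.7227 kg·m².
Total I = 0.9457 kg·m².
τ = F·(L/2) = (43.4)(0.409) = 17.75 N·m.
α = τ/I = 17.75/0.9457 = 18.77 rad/s².

α ≈ 18.8 rad/s²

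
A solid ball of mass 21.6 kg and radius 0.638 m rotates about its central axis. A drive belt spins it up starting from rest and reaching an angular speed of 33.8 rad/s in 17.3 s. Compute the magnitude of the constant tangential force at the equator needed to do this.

I = (2/5)MR² = (2/5)(21.6)(0.638)² = 3.517 kg·m².
α = Δω/Δt = (33.8 − 0)/17.3 = 1.954 rad/s².
The required torque is τ = Iα = (3.517)(1.954) = 6.871 N·m.
A tangential force at the equator gives τ = FR, so F = τ/R = 6.871/0.638 = 10.77 N.

F ≈ 10.8 N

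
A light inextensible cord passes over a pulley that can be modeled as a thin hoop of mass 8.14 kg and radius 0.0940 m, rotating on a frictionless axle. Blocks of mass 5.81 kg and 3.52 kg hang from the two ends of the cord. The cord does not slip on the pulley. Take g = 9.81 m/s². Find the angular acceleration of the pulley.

I = MR² = (8.14)(0.0940)² = 0.07193 kg·m².
Heavier block: m₁g − T₁ = m₁a. Lighter block: T₂ − m₂g = m₂a.
Pulley: (T₁ − T₂)R = Iα = I(a/R), so T₁ − T₂ = (I/R²)a = 1·M_p a = 8.140·a.
Adding the three: (m₁ − m₂)g = (m₁ + m₂ + 8.140)a, so a = (5.81 − 3.52)(9.81)/(5.81 + 3.52 + 8.140) = 1.286 m/s².
α = a/R = 1.286/0.0940 = 13.68 rad/s².

α ≈ 13.7 rad/s²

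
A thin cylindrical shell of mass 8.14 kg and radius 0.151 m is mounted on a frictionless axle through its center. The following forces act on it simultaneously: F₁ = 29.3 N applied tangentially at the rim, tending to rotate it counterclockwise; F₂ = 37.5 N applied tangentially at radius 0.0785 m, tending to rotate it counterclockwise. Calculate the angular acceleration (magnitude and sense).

I = MR² = (8.14)(0.151)² = 0.1856 kg·m².
Taking counterclockwise as positive: τ₁ = +(29.3)(0.151) = +4.424 N·m; τ₂ = +(37.5)(0.0785) = +2.944 N·m.
Net torque τ = 7.368 N·m.
α = τ/I = 7.368/0.1856 = 39.70 rad/s².

α ≈ 39.7 rad/s², counterclockwise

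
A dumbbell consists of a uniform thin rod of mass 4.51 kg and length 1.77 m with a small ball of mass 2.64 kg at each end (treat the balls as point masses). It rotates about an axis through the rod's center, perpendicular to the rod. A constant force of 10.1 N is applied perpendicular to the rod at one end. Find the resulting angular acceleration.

I_rod = (1/12)ML² = (1/12)(4.51)(1.77)² = 1.177 kg·m².
I_balls = 2·m·(L/2)² = 2(2.64)(0.8850)² = 4.135 kg·m².
Total I = 5.313 kg·m².
τ = F·(L/2) = (10.1)(0.885) = 8.938 N·m.
α = τ/I = 8.938/5.313 = 1.682 rad/s².

α ≈ 1.68 rad/s²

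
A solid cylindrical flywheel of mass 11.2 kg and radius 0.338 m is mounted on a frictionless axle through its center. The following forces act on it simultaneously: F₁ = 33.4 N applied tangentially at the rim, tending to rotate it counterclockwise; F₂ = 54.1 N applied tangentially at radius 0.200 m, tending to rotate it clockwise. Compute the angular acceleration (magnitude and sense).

α ≈ 0.733 rad/s², counterclockwise

I = ½MR² = (1/2)(11.2)(0.338)² = 0.6398 kg·m².
Taking counterclockwise as positive: τ₁ = +(33.4)(0.338) = +11.29 N·m; τ₂ = −(54.1)(0.200) = −10.82 N·m.
Net torque τ = 0.4692 N·m.
α = τ/I = 0.4692/0.6398 = 0.7334 rad/s².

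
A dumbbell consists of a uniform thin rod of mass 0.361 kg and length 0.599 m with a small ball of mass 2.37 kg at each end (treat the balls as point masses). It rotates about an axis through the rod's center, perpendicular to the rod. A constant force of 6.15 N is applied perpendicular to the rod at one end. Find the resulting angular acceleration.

I_rod = (1/12)ML² = (1/12)(0.361)(0.599)² = 0.01079 kg·m².
I_balls = 2·m·(L/2)² = 2(2.37)(0.2995)² = 0.4252 kg·m².
Total I = 0.4360 kg·m².
τ = F·(L/2) = (6.15)(0.299) = 1.842 N·m.
α = τ/I = 1.842/0.4360 = 4.225 rad/s².

α ≈ 4.22 rad/s²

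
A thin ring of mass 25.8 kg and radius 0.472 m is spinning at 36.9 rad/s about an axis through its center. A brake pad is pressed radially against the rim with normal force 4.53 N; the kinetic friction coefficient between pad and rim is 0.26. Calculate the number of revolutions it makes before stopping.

I = MR² = (25.8)(0.472)² = 5.748 kg·m².
Friction force f = μN = (0.26)(4.53) = 1.178 N at the rim; torque magnitude τ = fR = 0.5559 N·m, opposing ω.
|α| = τ/I = 0.5559/5.748 = 0.09672 rad/s² (deceleration).
ω² = ω₀² − 2|α|θ with ω = 0 ⇒ θ = ω₀²/(2|α|) = 7039 rad = 1120 rev.

≈ 1120 revolutions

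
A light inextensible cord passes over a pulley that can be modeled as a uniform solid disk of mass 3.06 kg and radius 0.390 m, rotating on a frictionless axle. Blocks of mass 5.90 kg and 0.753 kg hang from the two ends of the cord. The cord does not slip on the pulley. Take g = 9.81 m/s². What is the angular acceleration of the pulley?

α ≈ 15.8 rad/s²

I = ½MR² = (1/2)(3.06)(0.390)² = 0.2327 kg·m².
Heavier block: m₁g − T₁ = m₁a. Lighter block: T₂ − m₂g = m₂a.
Pulley: (T₁ − T₂)R = Iα = I(a/R), so T₁ − T₂ = (I/R²)a = (1/2)M_p a = 1.530·a.
Adding the three: (m₁ − m₂)g = (m₁ + m₂ + 1.530)a, so a = (5.90 − 0.753)(9.81)/(5.90 + 0.753 + 1.530) = 6.170 m/s².
α = a/R = 6.170/0.390 = 15.82 rad/s².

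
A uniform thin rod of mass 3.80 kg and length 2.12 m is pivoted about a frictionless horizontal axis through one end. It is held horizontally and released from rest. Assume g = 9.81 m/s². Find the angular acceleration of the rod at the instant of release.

About the pivot, I = (1/3)ML² = (1/3)(3.80)(2.12)² = 5.693 kg·m².
The weight acts at the center, a distance L/2 = 1.060 m from the pivot; τ = Mg(L/2) = 39.51 N·m.
α = τ/I = 39.51/5.693 = 6.941 rad/s².

α ≈ 6.94 rad/s²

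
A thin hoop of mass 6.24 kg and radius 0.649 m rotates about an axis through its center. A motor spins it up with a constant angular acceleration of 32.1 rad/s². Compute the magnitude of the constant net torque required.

τ ≈ 84.4 N·m

I = MR² = (6.24)(0.649)² = 2.628 kg·m².
τ = Iα = (2.628)(32.10) = 84.37 N·m.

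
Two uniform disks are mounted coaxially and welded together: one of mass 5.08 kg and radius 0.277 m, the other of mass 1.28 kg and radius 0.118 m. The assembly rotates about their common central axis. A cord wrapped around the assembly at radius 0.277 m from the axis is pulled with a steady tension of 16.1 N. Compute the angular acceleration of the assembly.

α ≈ 21.9 rad/s²

I = ½M₁R₁² + ½M₂R₂² = ½(5.08)(0.277)² + ½(1.28)(0.118)² = 0.2038 kg·m².
τ = F r = (16.1)(0.277) = 4.460 N·m.
α = τ/I = 4.460/0.2038 = 21.88 rad/s².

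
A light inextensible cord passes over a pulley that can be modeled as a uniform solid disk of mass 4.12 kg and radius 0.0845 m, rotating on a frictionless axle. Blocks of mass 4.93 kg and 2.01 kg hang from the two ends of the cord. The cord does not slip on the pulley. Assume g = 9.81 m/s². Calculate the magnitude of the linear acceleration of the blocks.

I = ½MR² = (1/2)(4.12)(0.0845)² = 0.01471 kg·m².
Heavier block: m₁g − T₁ = m₁a. Lighter block: T₂ − m₂g = m₂a.
Pulley: (T₁ − T₂)R = Iα = I(a/R), so T₁ − T₂ = (I/R²)a = (1/2)M_p a = 2.060·a.
Adding the three: (m₁ − m₂)g = (m₁ + m₂ + 2.060)a, so a = (4.93 − 2.01)(9.81)/(4.93 + 2.01 + 2.060) = 3.183 m/s².

a ≈ 3.18 m/s²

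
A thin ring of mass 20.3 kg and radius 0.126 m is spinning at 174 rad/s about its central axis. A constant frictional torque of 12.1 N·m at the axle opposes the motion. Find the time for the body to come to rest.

I = MR² = (20.3)(0.126)² = 0.3223 kg·m².
The net torque has magnitude 12.1 N·m, opposing ω.
|α| = τ/I = 12.10/0.3223 = 37.54 rad/s² (deceleration).
0 = ω₀ − |α|t ⇒ t = ω₀/|α| = 174/37.54 = 4.634 s.

t ≈ 4.63 s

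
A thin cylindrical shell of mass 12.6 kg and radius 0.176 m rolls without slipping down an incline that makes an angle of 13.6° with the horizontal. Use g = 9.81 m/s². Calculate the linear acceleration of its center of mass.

a ≈ 1.15 m/s²

Translation along the incline: Mg sinθ − f = Ma.
Rotation about the center: fR = Iα with I = MR². No-slip gives a = αR, so f = (I/R²)a = M a.
Substituting: Mg sinθ = (1 + 1.000)Ma, so a = g sinθ/(1 + 1.000) = (9.81) sin 13.6° / 2.000 = 1.153 m/s².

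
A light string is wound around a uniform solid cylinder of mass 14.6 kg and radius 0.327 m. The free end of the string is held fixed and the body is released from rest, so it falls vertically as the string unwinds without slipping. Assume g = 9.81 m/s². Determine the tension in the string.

Translation: Mg − T = Ma. Rotation about the center: TR = Iα with I = ½MR².
With a = αR: T = (I/R²)a = (1/2)M a, so Mg = (1 + 0.5000)Ma.
a = g/(1 + 0.5000) = 9.81/1.500 = 6.540 m/s².
T = 0.5000·M·a = (0.5000)(14.6)(6.540) = 47.74 N.

T ≈ 47.7 N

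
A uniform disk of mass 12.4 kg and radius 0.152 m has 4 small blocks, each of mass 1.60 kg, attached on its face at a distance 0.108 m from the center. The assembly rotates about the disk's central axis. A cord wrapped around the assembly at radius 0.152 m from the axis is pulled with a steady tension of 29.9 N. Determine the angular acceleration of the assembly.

α ≈ 20.9 rad/s²

I_disk = ½MR² = ½(12.4)(0.152)² = 0.1432 kg·m².
I_blocks = 4·m·r² = 4(1.60)(0.108)² = 0.07465 kg·m².
Total I = 0.2179 kg·m².
τ = F r = (29.9)(0.152) = 4.545 N·m.
α = τ/I = 4.545/0.2179 = 20.86 rad/s².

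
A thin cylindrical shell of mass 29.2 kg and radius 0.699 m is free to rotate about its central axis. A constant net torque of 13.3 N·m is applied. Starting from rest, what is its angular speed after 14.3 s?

ω ≈ 13.3 rad/s

I = MR² = (29.2)(0.699)² = 14.27 kg·m².
α = τ/I = 13.3/14.27 = 0.9322 rad/s².
ω = ω₀ + αt = 0 + (0.9322)(14.3) = 13.33 rad/s.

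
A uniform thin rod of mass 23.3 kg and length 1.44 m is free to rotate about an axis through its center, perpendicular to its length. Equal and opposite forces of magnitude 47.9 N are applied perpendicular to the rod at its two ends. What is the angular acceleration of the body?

I = (1/12)ML² = (1/12)(23.3)(1.44)² = 4.026 kg·m².
The couple gives τ = F·(L/2) + F·(L/2) = F L = (47.9)(1.44) = 68.98 N·m.
Newton's second law for rotation, τ = Iα, gives α = τ/I = 68.98/4.026 = 17.13 rad/s².

α ≈ 17.1 rad/s²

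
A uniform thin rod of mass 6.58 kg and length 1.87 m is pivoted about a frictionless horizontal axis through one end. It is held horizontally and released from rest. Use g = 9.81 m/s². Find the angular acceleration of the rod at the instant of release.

About the pivot, I = (1/3)ML² = (1/3)(6.58)(1.87)² = 7.670 kg·m².
The weight acts at the center, a distance L/2 = 0.9350 m from the pivot; τ = Mg(L/2) = 60.35 N·m.
α = τ/I = 60.35/7.670 = 7.869 rad/s².
(Equivalently α = (3g/(2L)) = 7.869 rad/s².)

α ≈ 7.87 rad/s²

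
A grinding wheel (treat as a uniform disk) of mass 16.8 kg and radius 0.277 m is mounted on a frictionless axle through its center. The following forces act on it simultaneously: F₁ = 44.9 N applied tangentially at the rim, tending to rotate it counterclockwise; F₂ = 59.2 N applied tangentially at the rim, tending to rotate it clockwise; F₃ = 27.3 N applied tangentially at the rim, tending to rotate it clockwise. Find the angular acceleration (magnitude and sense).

I = ½MR² = (1/2)(16.8)(0.277)² = 0.6445 kg·m².
Taking counterclockwise as positive: τ₁ = +(44.9)(0.277) = +12.44 N·m; τ₂ = −(59.2)(0.277) = −16.40 N·m; τ₃ = −(27.3)(0.277) = −7.562 N·m.
Net torque τ = -11.52 N·m.
α = τ/I = -11.52/0.6445 = -17.88 rad/s².

α ≈ 17.9 rad/s², clockwise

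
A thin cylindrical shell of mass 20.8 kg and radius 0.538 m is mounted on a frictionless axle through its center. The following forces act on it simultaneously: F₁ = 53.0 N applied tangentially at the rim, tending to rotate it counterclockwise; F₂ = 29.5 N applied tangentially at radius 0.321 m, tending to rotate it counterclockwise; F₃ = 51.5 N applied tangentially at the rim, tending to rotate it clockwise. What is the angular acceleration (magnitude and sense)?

α ≈ 1.71 rad/s², counterclockwise

I = MR² = (20.8)(0.538)² = 6.020 kg·m².
Taking counterclockwise as positive: τ₁ = +(53.0)(0.538) = +28.51 N·m; τ₂ = +(29.5)(0.321) = +9.470 N·m; τ₃ = −(51.5)(0.538) = −27.71 N·m.
Net torque τ = 10.28 N·m.
α = τ/I = 10.28/6.020 = 1.707 rad/s².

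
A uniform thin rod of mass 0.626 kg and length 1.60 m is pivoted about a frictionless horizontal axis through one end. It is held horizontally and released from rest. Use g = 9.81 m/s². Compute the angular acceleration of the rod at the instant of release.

About the pivot, I = (1/3)ML² = (1/3)(0.626)(1.60)² = 0.5342 kg·m².
The weight acts at the center, a distance L/2 = 0.8000 m from the pivot; τ = Mg(L/2) = 4.913 N·m.
α = τ/I = 4.913/0.5342 = 9.197 rad/s².

α ≈ 9.20 rad/s²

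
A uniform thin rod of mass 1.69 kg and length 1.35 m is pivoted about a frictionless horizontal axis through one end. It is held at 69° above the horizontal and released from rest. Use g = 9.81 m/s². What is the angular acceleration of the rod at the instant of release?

α ≈ 3.91 rad/s²

About the pivot, I = (1/3)ML² = (1/3)(1.69)(1.35)² = 1.027 kg·m².
The weight acts at the center, a distance L/2 = 0.6750 m from the pivot; τ = Mg(L/2) cos 69° = 4.010 N·m.
α = τ/I = 4.010/1.027 = 3.906 rad/s².
(Equivalently α = (3g/(2L)) cos 69° = 3.906 rad/s².)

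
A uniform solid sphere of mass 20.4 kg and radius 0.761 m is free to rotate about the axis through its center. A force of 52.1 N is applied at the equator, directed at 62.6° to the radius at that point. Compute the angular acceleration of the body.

α ≈ 7.45 rad/s²

I = (2/5)MR² = (2/5)(20.4)(0.761)² = 4.726 kg·m².
Only the tangential component produces torque: τ = F R sinθ = (52.1)(0.761) sin 62.6° = 35.20 N·m.
Newton's second law for rotation, τ = Iα, gives α = τ/I = 35.20/4.726 = 7.449 rad/s².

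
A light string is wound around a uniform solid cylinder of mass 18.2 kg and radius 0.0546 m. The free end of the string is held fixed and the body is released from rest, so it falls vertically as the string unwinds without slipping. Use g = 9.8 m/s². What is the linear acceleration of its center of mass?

Translation: Mg − T = Ma. Rotation about the center: TR = Iα with I = ½MR².
With a = αR: T = (I/R²)a = (1/2)M a, so Mg = (1 + 0.5000)Ma.
a = g/(1 + 0.5000) = 9.8/1.500 = 6.533 m/s².

a ≈ 6.53 m/s²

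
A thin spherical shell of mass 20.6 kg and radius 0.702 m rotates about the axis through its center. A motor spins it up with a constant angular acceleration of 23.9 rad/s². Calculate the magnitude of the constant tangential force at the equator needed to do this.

I = (2/3)MR² = (2/3)(20.6)(0.702)² = 6.768 kg·m².
The required torque is τ = Iα = (6.768)(23.90) = 161.8 N·m.
A tangential force at the equator gives τ = FR, so F = τ/R = 161.8/0.702 = 230.4 N.

F ≈ 230 N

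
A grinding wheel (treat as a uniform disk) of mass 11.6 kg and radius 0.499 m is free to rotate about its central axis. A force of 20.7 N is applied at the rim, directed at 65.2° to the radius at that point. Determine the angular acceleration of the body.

α ≈ 6.49 rad/s²

I = ½MR² = (1/2)(11.6)(0.499)² = 1.444 kg·m².
Only the tangential component produces torque: τ = F R sinθ = (20.7)(0.499) sin 65.2° = 9.377 N·m.
From τ = Iα: α = 9.377/1.444 = 6.493 rad/s².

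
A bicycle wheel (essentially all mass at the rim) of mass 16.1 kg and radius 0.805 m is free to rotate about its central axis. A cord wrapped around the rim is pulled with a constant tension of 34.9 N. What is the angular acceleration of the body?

I = MR² = (16.1)(0.805)² = 10.43 kg·m².
τ = F R = (34.9)(0.805) = 28.09 N·m.
From τ = Iα: α = 28.09/10.43 = 2.693 rad/s².

α ≈ 2.69 rad/s²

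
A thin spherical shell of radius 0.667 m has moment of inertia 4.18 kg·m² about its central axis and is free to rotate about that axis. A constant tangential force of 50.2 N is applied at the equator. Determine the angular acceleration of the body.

α ≈ 8.01 rad/s²

τ = F R = (50.2)(0.667) = 33.48 N·m.
From τ = Iα: α = 33.48/4.180 = 8.010 rad/s².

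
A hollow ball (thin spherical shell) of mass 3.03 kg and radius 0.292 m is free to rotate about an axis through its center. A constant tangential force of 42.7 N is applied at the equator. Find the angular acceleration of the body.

α ≈ 72.4 rad/s²

I = (2/3)MR² = (2/3)(3.03)(0.292)² = 0.1722 kg·m².
τ = F R = (42.7)(0.292) = 12.47 N·m.
Newton's second law for rotation, τ = Iα, gives α = τ/I = 12.47/0.1722 = 72.39 rad/s².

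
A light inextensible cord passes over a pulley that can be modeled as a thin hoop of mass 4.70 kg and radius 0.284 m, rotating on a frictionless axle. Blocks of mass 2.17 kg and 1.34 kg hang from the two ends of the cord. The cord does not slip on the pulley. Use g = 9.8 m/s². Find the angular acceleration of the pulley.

α ≈ 3.49 rad/s²

I = MR² = (4.70)(0.284)² = 0.3791 kg·m².
Heavier block: m₁g − T₁ = m₁a. Lighter block: T₂ − m₂g = m₂a.
Pulley: (T₁ − T₂)R = Iα = I(a/R), so T₁ − T₂ = (I/R²)a = 1·M_p a = 4.700·a.
Adding the three: (m₁ − m₂)g = (m₁ + m₂ + 4.700)a, so a = (2.17 − 1.34)(9.8)/(2.17 + 1.34 + 4.700) = 0.9907 m/s².
α = a/R = 0.9907/0.284 = 3.489 rad/s².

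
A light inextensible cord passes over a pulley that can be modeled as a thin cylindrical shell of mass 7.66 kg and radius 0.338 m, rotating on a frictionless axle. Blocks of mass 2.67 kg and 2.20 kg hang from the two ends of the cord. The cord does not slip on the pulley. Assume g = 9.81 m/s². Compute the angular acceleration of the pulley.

α ≈ 1.09 rad/s²

I = MR² = (7.66)(0.338)² = 0.8751 kg·m².
Heavier block: m₁g − T₁ = m₁a. Lighter block: T₂ − m₂g = m₂a.
Pulley: (T₁ − T₂)R = Iα = I(a/R), so T₁ − T₂ = (I/R²)a = 1·M_p a = 7.660·a.
Adding the three: (m₁ − m₂)g = (m₁ + m₂ + 7.660)a, so a = (2.67 − 2.20)(9.81)/(2.67 + 2.20 + 7.660) = 0.3680 m/s².
α = a/R = 0.3680/0.338 = 1.089 rad/s².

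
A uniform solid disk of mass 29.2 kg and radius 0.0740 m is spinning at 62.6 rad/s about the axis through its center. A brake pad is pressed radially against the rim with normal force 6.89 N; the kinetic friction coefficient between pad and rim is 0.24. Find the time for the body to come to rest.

t ≈ 40.9 s

I = ½MR² = (1/2)(29.2)(0.0740)² = 0.07995 kg·m².
Friction force f = μN = (0.24)(6.89) = 1.654 N at the rim; torque magnitude τ = fR = 0.1224 N·m, opposing ω.
|α| = τ/I = 0.1224/0.07995 = 1.531 rad/s² (deceleration).
0 = ω₀ − |α|t ⇒ t = ω₀/|α| = 62.6/1.531 = 40.90 s.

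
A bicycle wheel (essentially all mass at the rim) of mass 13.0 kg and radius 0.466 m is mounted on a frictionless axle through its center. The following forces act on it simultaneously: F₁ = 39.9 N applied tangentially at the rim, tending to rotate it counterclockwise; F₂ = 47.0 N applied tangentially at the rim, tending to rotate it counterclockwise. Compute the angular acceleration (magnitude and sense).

I = MR² = (13.0)(0.466)² = 2.823 kg·m².
Taking counterclockwise as positive: τ₁ = +(39.9)(0.466) = +18.59 N·m; τ₂ = +(47.0)(0.466) = +21.90 N·m.
Net torque τ = 40.50 N·m.
α = τ/I = 40.50/2.823 = 14.34 rad/s².

α ≈ 14.3 rad/s², counterclockwise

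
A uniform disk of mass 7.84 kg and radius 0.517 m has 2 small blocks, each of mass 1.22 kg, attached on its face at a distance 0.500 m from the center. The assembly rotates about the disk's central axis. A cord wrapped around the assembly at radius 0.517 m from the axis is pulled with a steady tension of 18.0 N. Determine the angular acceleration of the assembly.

I_disk = ½MR² = ½(7.84)(0.517)² = 1.048 kg·m².
I_blocks = 2·m·r² = 2(1.22)(0.500)² = 0.6100 kg·m².
Total I = 1.658 kg·m².
τ = F r = (18.0)(0.517) = 9.306 N·m.
α = τ/I = 9.306/1.658 = 5.614 rad/s².

α ≈ 5.61 rad/s²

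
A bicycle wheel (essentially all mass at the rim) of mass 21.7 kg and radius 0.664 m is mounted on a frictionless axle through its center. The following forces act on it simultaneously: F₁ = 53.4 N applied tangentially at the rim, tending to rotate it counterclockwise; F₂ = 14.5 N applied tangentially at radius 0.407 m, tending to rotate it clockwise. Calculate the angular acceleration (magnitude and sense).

I = MR² = (21.7)(0.664)² = 9.567 kg·m².
Taking counterclockwise as positive: τ₁ = +(53.4)(0.664) = +35.46 N·m; τ₂ = −(14.5)(0.407) = −5.901 N·m.
Net torque τ = 29.56 N·m.
α = τ/I = 29.56/9.567 = 3.089 rad/s².

α ≈ 3.09 rad/s², counterclockwise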